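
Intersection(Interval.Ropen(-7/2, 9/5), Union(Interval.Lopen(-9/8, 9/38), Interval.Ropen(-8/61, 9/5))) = Interval.open(-9/8, 9/5)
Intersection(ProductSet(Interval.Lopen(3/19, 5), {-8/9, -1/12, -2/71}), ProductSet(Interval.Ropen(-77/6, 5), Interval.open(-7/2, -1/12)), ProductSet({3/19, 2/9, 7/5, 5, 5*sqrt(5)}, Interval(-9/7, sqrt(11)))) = ProductSet({2/9, 7/5}, {-8/9})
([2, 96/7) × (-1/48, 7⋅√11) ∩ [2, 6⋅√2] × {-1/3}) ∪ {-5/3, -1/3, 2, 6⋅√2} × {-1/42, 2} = {-5/3, -1/3, 2, 6⋅√2} × {-1/42, 2}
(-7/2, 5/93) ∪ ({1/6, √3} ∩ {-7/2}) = (-7/2, 5/93)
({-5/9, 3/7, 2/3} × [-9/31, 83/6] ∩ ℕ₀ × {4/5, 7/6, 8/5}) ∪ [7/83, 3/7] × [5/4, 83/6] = [7/83, 3/7] × [5/4, 83/6]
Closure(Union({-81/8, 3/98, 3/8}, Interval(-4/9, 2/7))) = Union({-81/8, 3/8}, Interval(-4/9, 2/7))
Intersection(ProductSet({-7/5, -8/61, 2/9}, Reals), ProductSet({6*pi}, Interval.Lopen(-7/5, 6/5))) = EmptySet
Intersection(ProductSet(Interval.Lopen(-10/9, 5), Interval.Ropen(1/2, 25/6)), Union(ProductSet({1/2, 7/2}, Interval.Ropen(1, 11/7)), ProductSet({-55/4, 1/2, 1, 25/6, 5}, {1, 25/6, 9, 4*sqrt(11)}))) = Union(ProductSet({1/2, 7/2}, Interval.Ropen(1, 11/7)), ProductSet({1/2, 1, 25/6, 5}, {1}))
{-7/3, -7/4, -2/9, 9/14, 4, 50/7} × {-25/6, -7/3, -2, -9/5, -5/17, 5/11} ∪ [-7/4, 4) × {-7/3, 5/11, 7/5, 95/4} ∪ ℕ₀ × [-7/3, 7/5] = (ℕ₀ × [-7/3, 7/5]) ∪ ([-7/4, 4) × {-7/3, 5/11, 7/5, 95/4}) ∪ ({-7/3, -7/4, -2/9, 9/14, 4, 50/7} × {-25/6, -7/3, -2, -9/5, -5/17, 5/11})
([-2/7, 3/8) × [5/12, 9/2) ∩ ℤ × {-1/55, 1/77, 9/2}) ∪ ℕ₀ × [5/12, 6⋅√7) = ℕ₀ × [5/12, 6⋅√7)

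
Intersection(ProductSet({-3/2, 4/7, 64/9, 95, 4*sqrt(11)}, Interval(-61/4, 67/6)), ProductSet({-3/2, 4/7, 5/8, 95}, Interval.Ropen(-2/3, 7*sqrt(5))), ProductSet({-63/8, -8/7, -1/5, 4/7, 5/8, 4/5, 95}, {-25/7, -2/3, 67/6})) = ProductSet({4/7, 95}, {-2/3, 67/6})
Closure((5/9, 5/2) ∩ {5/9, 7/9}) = {7/9}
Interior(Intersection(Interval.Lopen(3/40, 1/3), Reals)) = Interval.open(3/40, 1/3)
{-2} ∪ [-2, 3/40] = [-2, 3/40]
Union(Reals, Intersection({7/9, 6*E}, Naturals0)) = Reals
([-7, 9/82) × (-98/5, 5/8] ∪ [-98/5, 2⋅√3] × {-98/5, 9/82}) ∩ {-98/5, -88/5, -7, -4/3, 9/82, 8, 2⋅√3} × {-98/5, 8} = {-98/5, -88/5, -7, -4/3, 9/82, 2⋅√3} × {-98/5}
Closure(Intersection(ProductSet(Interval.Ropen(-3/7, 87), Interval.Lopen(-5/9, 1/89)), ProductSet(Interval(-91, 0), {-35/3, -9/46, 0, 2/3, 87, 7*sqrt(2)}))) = ProductSet(Interval(-3/7, 0), {-9/46, 0})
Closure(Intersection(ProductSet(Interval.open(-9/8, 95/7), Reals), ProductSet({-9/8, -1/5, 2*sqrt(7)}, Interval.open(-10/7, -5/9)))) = ProductSet({-1/5, 2*sqrt(7)}, Interval(-10/7, -5/9))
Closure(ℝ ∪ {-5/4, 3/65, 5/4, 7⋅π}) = ℝ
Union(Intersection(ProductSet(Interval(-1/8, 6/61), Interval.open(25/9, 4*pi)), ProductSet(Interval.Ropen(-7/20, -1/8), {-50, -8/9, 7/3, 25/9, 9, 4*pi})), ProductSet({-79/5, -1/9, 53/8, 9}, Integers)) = ProductSet({-79/5, -1/9, 53/8, 9}, Integers)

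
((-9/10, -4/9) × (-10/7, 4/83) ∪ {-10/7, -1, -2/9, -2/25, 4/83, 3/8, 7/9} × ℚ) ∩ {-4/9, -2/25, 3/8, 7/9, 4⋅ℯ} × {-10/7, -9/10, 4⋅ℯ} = {-2/25, 3/8, 7/9} × {-10/7, -9/10}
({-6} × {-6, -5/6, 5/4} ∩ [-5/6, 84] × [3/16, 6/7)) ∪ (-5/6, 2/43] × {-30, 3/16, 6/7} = (-5/6, 2/43] × {-30, 3/16, 6/7}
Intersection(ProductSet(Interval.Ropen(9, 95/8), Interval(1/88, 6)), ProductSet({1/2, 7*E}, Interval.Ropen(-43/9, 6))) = EmptySet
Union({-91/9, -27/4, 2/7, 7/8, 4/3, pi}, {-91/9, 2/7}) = {-91/9, -27/4, 2/7, 7/8, 4/3, pi}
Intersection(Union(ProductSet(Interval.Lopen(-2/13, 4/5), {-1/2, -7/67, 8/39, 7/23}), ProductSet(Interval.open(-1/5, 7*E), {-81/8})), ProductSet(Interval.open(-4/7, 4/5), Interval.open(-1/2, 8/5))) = ProductSet(Interval.open(-2/13, 4/5), {-7/67, 8/39, 7/23})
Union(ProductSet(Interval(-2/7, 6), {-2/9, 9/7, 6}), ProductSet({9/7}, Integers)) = Union(ProductSet({9/7}, Integers), ProductSet(Interval(-2/7, 6), {-2/9, 9/7, 6}))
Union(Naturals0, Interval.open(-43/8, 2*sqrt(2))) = Union(Interval.open(-43/8, 2*sqrt(2)), Naturals0)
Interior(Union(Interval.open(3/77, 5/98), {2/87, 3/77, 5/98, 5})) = Interval.open(3/77, 5/98)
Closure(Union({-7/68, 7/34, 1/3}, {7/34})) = {-7/68, 7/34, 1/3}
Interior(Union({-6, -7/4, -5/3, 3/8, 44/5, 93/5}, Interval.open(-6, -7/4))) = Interval.open(-6, -7/4)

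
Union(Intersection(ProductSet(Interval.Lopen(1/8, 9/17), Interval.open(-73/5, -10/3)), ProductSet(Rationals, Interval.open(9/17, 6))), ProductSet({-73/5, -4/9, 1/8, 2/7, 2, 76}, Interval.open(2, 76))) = ProductSet({-73/5, -4/9, 1/8, 2/7, 2, 76}, Interval.open(2, 76))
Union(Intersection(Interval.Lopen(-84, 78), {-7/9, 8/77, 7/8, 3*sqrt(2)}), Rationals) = Union({3*sqrt(2)}, Rationals)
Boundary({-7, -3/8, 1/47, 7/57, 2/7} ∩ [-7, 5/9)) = {-7, -3/8, 1/47, 7/57, 2/7}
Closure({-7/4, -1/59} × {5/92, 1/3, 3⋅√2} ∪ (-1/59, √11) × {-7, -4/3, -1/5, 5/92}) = ({-7/4, -1/59} × {5/92, 1/3, 3⋅√2}) ∪ ([-1/59, √11] × {-7, -4/3, -1/5, 5/92})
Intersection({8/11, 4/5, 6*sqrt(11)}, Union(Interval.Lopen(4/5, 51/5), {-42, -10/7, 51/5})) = EmptySet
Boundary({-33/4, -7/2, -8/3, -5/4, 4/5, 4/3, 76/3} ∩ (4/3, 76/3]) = {76/3}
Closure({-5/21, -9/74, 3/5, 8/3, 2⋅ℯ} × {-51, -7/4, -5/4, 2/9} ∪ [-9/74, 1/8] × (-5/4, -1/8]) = ([-9/74, 1/8] × [-5/4, -1/8]) ∪ ({-5/21, -9/74, 3/5, 8/3, 2⋅ℯ} × {-51, -7/4, -5/4, 2/9})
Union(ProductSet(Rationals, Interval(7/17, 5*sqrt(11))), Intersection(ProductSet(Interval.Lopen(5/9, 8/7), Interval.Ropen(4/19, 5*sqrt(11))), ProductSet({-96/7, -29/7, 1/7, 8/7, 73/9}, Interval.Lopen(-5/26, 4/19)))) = Union(ProductSet({8/7}, {4/19}), ProductSet(Rationals, Interval(7/17, 5*sqrt(11))))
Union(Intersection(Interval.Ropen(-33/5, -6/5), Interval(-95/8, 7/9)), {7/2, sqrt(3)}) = Union({7/2, sqrt(3)}, Interval.Ropen(-33/5, -6/5))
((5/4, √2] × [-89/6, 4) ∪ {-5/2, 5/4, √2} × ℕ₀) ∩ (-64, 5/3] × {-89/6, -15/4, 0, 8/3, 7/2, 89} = ({-5/2, 5/4, √2} × {0, 89}) ∪ ((5/4, √2] × {-89/6, -15/4, 0, 8/3, 7/2})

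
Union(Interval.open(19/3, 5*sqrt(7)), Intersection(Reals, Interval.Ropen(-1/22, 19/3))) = Union(Interval.Ropen(-1/22, 19/3), Interval.open(19/3, 5*sqrt(7)))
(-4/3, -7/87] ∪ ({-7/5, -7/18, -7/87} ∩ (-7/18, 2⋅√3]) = (-4/3, -7/87]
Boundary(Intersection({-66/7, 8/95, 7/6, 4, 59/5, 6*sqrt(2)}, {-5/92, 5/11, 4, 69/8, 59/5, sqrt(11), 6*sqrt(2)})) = {4, 59/5, 6*sqrt(2)}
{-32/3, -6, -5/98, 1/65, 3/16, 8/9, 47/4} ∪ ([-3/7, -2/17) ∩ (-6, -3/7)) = {-32/3, -6, -5/98, 1/65, 3/16, 8/9, 47/4}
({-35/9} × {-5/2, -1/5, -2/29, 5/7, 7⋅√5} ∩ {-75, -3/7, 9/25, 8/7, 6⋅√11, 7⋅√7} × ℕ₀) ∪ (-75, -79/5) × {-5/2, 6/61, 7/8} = (-75, -79/5) × {-5/2, 6/61, 7/8}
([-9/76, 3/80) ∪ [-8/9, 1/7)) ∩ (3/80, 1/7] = (3/80, 1/7)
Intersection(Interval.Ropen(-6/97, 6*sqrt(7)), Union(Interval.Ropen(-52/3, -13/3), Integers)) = Range(0, 16, 1)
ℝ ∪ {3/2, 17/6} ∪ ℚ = ℝ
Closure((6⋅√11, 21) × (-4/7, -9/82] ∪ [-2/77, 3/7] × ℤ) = ([-2/77, 3/7] × ℤ) ∪ ({21, 6⋅√11} × [-4/7, -9/82]) ∪ ([6⋅√11, 21] × {-4/7, -9/82}) ∪ ((6⋅√11, 21) × (-4/7, -9/82])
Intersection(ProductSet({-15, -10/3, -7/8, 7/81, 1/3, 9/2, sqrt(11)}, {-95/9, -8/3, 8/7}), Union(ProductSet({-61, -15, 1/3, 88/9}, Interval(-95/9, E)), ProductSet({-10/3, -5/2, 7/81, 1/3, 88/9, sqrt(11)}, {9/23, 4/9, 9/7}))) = ProductSet({-15, 1/3}, {-95/9, -8/3, 8/7})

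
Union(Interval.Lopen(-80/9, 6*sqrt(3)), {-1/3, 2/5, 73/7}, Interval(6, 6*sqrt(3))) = Union({73/7}, Interval.Lopen(-80/9, 6*sqrt(3)))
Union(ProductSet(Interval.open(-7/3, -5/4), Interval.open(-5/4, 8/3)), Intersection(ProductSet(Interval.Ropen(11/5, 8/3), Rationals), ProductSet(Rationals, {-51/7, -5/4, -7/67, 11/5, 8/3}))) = Union(ProductSet(Intersection(Interval.Ropen(11/5, 8/3), Rationals), {-51/7, -5/4, -7/67, 11/5, 8/3}), ProductSet(Interval.open(-7/3, -5/4), Interval.open(-5/4, 8/3)))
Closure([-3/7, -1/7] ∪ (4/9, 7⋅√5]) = [-3/7, -1/7] ∪ [4/9, 7⋅√5]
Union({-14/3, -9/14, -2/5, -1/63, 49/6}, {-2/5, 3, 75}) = {-14/3, -9/14, -2/5, -1/63, 3, 49/6, 75}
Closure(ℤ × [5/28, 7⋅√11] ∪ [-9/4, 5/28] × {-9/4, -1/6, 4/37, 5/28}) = (ℤ × [5/28, 7⋅√11]) ∪ ([-9/4, 5/28] × {-9/4, -1/6, 4/37, 5/28})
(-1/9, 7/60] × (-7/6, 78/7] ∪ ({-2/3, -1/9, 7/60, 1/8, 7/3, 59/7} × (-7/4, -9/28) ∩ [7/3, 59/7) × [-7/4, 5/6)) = ({7/3} × (-7/4, -9/28)) ∪ ((-1/9, 7/60] × (-7/6, 78/7])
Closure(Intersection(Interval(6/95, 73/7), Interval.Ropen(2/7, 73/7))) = Interval(2/7, 73/7)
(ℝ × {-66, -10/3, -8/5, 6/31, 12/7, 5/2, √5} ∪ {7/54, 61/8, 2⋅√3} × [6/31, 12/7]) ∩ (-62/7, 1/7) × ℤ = ({7/54} × {1}) ∪ ((-62/7, 1/7) × {-66})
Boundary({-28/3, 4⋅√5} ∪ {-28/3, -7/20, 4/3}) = {-28/3, -7/20, 4/3, 4⋅√5}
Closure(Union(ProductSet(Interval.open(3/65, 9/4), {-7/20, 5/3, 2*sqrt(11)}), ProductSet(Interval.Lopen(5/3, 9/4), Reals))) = Union(ProductSet(Interval(3/65, 9/4), {-7/20, 5/3, 2*sqrt(11)}), ProductSet(Interval(5/3, 9/4), Reals))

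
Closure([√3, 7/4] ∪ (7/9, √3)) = [7/9, 7/4]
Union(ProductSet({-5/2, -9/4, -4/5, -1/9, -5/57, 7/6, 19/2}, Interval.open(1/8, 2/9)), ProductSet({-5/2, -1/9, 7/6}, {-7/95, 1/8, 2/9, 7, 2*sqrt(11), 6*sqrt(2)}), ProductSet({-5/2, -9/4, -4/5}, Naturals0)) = Union(ProductSet({-5/2, -9/4, -4/5}, Naturals0), ProductSet({-5/2, -1/9, 7/6}, {-7/95, 1/8, 2/9, 7, 2*sqrt(11), 6*sqrt(2)}), ProductSet({-5/2, -9/4, -4/5, -1/9, -5/57, 7/6, 19/2}, Interval.open(1/8, 2/9)))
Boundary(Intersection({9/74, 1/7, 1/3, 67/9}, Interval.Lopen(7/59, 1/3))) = {9/74, 1/7, 1/3}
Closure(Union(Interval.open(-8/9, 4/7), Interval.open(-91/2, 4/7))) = Interval(-91/2, 4/7)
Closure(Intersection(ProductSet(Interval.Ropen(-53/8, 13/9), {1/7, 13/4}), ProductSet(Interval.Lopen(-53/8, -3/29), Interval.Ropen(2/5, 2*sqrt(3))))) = ProductSet(Interval(-53/8, -3/29), {13/4})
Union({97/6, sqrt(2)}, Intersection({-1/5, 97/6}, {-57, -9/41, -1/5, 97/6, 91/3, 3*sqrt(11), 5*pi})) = {-1/5, 97/6, sqrt(2)}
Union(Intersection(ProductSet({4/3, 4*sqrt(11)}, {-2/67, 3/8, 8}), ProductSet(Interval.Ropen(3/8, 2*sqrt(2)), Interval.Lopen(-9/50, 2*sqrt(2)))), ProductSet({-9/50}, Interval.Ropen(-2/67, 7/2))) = Union(ProductSet({-9/50}, Interval.Ropen(-2/67, 7/2)), ProductSet({4/3}, {-2/67, 3/8}))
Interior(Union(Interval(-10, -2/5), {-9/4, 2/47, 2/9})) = Interval.open(-10, -2/5)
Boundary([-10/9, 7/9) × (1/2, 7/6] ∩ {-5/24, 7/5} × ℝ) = {-5/24} × [1/2, 7/6]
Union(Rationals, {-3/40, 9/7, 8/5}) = Rationals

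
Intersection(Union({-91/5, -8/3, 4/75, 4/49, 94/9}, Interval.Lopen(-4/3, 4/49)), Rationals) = Union({-91/5, -8/3, 94/9}, Intersection(Interval.Lopen(-4/3, 4/49), Rationals))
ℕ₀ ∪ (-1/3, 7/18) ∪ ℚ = ℚ ∪ [-1/3, 7/18]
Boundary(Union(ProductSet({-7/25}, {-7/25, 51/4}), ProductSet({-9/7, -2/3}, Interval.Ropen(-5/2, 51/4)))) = Union(ProductSet({-7/25}, {-7/25, 51/4}), ProductSet({-9/7, -2/3}, Interval(-5/2, 51/4)))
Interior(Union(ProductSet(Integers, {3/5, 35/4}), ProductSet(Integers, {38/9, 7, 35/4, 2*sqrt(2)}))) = EmptySet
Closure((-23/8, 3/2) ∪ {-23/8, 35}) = [-23/8, 3/2] ∪ {35}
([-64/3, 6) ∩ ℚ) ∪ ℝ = ℝ ∪ (ℚ ∩ [-64/3, 6))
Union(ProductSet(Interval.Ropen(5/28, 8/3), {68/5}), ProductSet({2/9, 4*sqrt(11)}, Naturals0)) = Union(ProductSet({2/9, 4*sqrt(11)}, Naturals0), ProductSet(Interval.Ropen(5/28, 8/3), {68/5}))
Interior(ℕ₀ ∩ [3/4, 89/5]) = ∅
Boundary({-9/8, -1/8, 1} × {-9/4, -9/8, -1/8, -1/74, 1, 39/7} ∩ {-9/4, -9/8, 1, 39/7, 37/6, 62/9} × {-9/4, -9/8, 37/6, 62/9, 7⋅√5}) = {-9/8, 1} × {-9/4, -9/8}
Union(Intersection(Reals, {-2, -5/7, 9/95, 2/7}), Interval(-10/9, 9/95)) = Union({-2, 2/7}, Interval(-10/9, 9/95))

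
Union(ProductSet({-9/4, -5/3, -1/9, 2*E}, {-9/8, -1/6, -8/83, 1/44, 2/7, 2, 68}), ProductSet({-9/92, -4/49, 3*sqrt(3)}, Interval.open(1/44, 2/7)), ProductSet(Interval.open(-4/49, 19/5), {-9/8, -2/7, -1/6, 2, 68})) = Union(ProductSet({-9/92, -4/49, 3*sqrt(3)}, Interval.open(1/44, 2/7)), ProductSet({-9/4, -5/3, -1/9, 2*E}, {-9/8, -1/6, -8/83, 1/44, 2/7, 2, 68}), ProductSet(Interval.open(-4/49, 19/5), {-9/8, -2/7, -1/6, 2, 68}))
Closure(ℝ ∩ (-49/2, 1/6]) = [-49/2, 1/6]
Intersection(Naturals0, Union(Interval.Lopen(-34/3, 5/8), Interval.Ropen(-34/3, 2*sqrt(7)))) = Range(0, 6, 1)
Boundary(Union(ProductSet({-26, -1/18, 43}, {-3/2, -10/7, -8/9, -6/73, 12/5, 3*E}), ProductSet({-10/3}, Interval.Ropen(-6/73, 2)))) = Union(ProductSet({-10/3}, Interval(-6/73, 2)), ProductSet({-26, -1/18, 43}, {-3/2, -10/7, -8/9, -6/73, 12/5, 3*E}))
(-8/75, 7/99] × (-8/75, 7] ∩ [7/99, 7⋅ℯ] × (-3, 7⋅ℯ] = {7/99} × (-8/75, 7]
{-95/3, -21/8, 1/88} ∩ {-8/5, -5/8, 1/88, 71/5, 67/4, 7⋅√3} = {1/88}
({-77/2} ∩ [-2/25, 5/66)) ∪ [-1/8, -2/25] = [-1/8, -2/25]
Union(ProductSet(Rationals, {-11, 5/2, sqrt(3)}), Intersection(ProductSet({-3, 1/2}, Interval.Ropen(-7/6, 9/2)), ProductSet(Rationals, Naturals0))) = Union(ProductSet({-3, 1/2}, Range(0, 5, 1)), ProductSet(Rationals, {-11, 5/2, sqrt(3)}))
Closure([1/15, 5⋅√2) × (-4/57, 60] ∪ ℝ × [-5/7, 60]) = ℝ × [-5/7, 60]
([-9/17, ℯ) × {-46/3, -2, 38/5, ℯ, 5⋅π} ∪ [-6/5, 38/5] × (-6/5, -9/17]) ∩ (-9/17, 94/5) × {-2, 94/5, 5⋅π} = (-9/17, ℯ) × {-2, 5⋅π}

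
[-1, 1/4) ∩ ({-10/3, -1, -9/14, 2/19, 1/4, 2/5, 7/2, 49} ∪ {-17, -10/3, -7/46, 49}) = {-1, -9/14, -7/46, 2/19}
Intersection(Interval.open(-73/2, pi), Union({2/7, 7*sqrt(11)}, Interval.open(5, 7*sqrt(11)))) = {2/7}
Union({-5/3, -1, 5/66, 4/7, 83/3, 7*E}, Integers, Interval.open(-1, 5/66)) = Union({-5/3, 4/7, 83/3, 7*E}, Integers, Interval(-1, 5/66))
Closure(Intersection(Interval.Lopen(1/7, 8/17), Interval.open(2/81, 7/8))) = Interval(1/7, 8/17)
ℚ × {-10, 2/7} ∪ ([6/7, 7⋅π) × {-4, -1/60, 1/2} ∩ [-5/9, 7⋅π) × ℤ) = (ℚ × {-10, 2/7}) ∪ ([6/7, 7⋅π) × {-4})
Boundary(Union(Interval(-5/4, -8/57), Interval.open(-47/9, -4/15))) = {-47/9, -8/57}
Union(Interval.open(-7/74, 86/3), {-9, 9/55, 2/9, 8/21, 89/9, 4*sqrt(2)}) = Union({-9}, Interval.open(-7/74, 86/3))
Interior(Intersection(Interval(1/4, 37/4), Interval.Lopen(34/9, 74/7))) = Interval.open(34/9, 37/4)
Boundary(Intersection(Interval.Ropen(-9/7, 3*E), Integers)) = Range(-1, 9, 1)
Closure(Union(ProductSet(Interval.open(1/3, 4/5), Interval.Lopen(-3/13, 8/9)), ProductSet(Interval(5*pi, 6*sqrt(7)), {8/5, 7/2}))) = Union(ProductSet({1/3, 4/5}, Interval(-3/13, 8/9)), ProductSet(Interval(1/3, 4/5), {-3/13, 8/9}), ProductSet(Interval.open(1/3, 4/5), Interval.Lopen(-3/13, 8/9)), ProductSet(Interval(5*pi, 6*sqrt(7)), {8/5, 7/2}))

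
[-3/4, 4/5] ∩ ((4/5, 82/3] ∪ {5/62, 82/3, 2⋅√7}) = {5/62}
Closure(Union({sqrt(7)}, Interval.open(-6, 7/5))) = Union({sqrt(7)}, Interval(-6, 7/5))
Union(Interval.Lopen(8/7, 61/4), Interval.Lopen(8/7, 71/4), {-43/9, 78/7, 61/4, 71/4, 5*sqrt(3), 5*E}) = Union({-43/9}, Interval.Lopen(8/7, 71/4))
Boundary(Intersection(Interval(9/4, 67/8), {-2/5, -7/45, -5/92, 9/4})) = {9/4}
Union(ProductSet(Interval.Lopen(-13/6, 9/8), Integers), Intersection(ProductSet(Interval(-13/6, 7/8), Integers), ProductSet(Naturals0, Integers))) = ProductSet(Union(Interval.Lopen(-13/6, 9/8), Range(0, 1, 1)), Integers)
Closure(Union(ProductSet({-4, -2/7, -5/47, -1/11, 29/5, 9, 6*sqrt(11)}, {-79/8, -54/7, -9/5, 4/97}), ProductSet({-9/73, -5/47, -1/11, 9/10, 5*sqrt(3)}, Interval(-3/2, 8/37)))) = Union(ProductSet({-9/73, -5/47, -1/11, 9/10, 5*sqrt(3)}, Interval(-3/2, 8/37)), ProductSet({-4, -2/7, -5/47, -1/11, 29/5, 9, 6*sqrt(11)}, {-79/8, -54/7, -9/5, 4/97}))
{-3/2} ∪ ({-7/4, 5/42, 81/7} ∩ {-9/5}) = {-3/2}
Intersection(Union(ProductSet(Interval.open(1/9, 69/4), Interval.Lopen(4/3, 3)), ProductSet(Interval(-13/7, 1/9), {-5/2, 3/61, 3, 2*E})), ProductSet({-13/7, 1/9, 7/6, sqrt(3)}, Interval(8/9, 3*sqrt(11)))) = Union(ProductSet({-13/7, 1/9}, {3, 2*E}), ProductSet({7/6, sqrt(3)}, Interval.Lopen(4/3, 3)))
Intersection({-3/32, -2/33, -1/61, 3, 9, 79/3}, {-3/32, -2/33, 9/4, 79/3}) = {-3/32, -2/33, 79/3}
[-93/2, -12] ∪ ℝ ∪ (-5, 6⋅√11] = (-∞, ∞)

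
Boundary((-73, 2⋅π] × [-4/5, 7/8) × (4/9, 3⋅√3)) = ((({-73, 2⋅π} × [-4/5, 7/8]) ∪ ([-73, 2⋅π] × {-4/5, 7/8})) × [4/9, 3⋅√3]) ∪ ((({-73, 2⋅π} × [-4/5, 7/8]) ∪ ([-73, 2⋅π] × {-4/5, 7/8}) ∪ ((-73, 2⋅π] × [-4/5, 7/8))) × {4/9, 3⋅√3})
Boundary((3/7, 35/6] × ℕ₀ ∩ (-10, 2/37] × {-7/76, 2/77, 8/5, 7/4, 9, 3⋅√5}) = ∅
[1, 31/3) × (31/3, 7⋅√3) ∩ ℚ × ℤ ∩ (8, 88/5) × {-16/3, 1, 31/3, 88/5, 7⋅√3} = ∅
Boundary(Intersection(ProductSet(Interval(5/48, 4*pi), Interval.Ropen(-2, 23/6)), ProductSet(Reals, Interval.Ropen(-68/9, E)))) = Union(ProductSet({5/48, 4*pi}, Interval(-2, E)), ProductSet(Interval(5/48, 4*pi), {-2, E}))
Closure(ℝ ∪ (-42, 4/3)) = (-∞, ∞)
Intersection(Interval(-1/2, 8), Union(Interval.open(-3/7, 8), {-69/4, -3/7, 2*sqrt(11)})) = Interval.Ropen(-3/7, 8)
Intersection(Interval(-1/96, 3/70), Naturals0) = Range(0, 1, 1)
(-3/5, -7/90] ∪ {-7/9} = {-7/9} ∪ (-3/5, -7/90]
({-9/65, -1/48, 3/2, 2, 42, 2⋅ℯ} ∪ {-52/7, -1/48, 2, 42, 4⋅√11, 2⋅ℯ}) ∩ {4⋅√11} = {4⋅√11}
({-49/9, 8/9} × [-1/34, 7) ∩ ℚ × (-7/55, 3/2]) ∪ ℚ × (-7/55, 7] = ℚ × (-7/55, 7]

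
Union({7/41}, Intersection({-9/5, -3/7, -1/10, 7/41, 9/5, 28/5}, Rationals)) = {-9/5, -3/7, -1/10, 7/41, 9/5, 28/5}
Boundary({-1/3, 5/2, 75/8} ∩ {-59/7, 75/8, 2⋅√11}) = {75/8}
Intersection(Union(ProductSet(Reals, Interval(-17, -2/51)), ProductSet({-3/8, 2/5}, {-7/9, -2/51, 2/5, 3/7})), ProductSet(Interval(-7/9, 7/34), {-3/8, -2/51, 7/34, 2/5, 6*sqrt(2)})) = Union(ProductSet({-3/8}, {-2/51, 2/5}), ProductSet(Interval(-7/9, 7/34), {-3/8, -2/51}))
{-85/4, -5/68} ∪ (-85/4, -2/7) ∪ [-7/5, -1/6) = [-85/4, -1/6) ∪ {-5/68}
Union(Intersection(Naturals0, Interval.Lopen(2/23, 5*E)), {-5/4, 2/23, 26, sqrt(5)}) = Union({-5/4, 2/23, 26, sqrt(5)}, Range(1, 14, 1))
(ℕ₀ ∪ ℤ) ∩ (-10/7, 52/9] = {-1, 0, …, 5}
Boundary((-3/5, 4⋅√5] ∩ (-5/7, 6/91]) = {-3/5, 6/91}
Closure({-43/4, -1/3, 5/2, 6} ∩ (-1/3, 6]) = {5/2, 6}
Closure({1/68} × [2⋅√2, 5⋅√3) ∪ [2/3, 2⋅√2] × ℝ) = ([2/3, 2⋅√2] × ℝ) ∪ ({1/68} × [2⋅√2, 5⋅√3])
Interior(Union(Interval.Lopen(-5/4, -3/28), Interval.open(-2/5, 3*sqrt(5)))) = Interval.open(-5/4, 3*sqrt(5))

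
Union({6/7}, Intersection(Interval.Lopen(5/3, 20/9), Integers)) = Union({6/7}, Range(2, 3, 1))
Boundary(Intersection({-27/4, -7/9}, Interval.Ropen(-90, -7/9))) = {-27/4}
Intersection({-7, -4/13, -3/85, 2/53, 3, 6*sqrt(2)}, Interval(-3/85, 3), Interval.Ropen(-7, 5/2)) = {-3/85, 2/53}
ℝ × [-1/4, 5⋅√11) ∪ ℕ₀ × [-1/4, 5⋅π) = ℝ × [-1/4, 5⋅√11)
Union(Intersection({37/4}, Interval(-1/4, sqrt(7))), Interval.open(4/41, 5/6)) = Interval.open(4/41, 5/6)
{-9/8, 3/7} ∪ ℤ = ℤ ∪ {-9/8, 3/7}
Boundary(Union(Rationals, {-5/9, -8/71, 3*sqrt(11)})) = Reals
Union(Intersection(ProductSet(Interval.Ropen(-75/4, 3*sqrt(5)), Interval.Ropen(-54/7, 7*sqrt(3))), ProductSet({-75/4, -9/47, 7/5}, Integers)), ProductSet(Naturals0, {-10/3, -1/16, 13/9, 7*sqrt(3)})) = Union(ProductSet({-75/4, -9/47, 7/5}, Range(-7, 13, 1)), ProductSet(Naturals0, {-10/3, -1/16, 13/9, 7*sqrt(3)}))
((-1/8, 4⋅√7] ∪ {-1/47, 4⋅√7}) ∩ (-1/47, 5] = (-1/47, 5]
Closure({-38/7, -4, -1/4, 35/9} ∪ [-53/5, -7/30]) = [-53/5, -7/30] ∪ {35/9}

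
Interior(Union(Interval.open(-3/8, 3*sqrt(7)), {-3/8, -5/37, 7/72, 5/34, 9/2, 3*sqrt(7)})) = Interval.open(-3/8, 3*sqrt(7))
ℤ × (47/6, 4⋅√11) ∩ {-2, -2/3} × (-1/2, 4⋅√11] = {-2} × (47/6, 4⋅√11)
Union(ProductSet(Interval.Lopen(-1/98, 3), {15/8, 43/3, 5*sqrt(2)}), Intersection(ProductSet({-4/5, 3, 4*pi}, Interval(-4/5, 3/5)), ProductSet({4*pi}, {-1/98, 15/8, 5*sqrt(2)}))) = Union(ProductSet({4*pi}, {-1/98}), ProductSet(Interval.Lopen(-1/98, 3), {15/8, 43/3, 5*sqrt(2)}))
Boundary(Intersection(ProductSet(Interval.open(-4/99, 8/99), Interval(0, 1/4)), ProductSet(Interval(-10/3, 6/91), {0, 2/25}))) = ProductSet(Interval(-4/99, 6/91), {0, 2/25})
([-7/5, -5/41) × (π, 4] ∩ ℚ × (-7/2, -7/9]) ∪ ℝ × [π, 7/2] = ℝ × [π, 7/2]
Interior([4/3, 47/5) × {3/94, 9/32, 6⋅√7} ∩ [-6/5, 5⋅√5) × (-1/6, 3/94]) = ∅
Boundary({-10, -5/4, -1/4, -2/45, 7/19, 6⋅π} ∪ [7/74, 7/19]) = {-10, -5/4, -1/4, -2/45, 7/74, 7/19, 6⋅π}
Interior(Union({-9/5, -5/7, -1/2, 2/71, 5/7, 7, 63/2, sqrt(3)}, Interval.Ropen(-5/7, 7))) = Interval.open(-5/7, 7)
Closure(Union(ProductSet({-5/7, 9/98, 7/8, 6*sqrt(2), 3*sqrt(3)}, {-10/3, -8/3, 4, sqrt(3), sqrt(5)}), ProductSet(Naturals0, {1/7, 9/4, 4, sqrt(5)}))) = Union(ProductSet({-5/7, 9/98, 7/8, 6*sqrt(2), 3*sqrt(3)}, {-10/3, -8/3, 4, sqrt(3), sqrt(5)}), ProductSet(Naturals0, {1/7, 9/4, 4, sqrt(5)}))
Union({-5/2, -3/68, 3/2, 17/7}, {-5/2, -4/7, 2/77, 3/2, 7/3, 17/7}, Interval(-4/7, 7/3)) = Union({-5/2, 17/7}, Interval(-4/7, 7/3))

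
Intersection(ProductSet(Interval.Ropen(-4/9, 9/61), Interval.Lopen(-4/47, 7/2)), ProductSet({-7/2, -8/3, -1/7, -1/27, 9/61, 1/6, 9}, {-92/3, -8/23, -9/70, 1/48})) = ProductSet({-1/7, -1/27}, {1/48})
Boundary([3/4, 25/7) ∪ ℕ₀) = {3/4, 25/7} ∪ (ℕ₀ \ (3/4, 25/7))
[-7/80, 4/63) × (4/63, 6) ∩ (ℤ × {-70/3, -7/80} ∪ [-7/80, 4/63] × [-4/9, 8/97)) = [-7/80, 4/63) × (4/63, 8/97)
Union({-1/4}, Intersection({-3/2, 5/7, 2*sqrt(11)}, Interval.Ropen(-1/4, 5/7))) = {-1/4}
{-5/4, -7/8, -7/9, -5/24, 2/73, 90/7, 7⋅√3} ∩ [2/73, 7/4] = {2/73}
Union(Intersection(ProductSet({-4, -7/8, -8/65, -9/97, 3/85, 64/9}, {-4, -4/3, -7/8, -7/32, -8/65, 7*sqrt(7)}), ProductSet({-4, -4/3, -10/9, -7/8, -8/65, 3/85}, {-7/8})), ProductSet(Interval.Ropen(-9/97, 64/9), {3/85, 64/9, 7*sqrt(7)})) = Union(ProductSet({-4, -7/8, -8/65, 3/85}, {-7/8}), ProductSet(Interval.Ropen(-9/97, 64/9), {3/85, 64/9, 7*sqrt(7)}))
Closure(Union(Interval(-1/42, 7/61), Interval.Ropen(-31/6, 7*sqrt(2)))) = Interval(-31/6, 7*sqrt(2))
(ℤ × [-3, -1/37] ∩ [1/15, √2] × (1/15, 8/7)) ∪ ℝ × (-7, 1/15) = ℝ × (-7, 1/15)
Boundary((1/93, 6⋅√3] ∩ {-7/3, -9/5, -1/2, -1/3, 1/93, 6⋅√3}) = {6⋅√3}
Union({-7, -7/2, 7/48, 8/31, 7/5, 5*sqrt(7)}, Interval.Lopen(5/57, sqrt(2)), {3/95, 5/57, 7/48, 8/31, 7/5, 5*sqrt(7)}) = Union({-7, -7/2, 3/95, 5*sqrt(7)}, Interval(5/57, sqrt(2)))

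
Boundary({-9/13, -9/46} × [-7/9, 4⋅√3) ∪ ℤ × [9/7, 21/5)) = (ℤ × [9/7, 21/5]) ∪ ({-9/13, -9/46} × [-7/9, 4⋅√3])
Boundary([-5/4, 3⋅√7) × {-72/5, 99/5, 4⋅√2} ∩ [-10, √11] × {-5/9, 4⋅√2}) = [-5/4, √11] × {4⋅√2}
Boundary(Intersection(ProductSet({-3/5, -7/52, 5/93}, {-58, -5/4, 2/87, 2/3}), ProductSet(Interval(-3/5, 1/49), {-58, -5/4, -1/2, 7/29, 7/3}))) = ProductSet({-3/5, -7/52}, {-58, -5/4})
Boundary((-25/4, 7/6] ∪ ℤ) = {-25/4, 7/6} ∪ (ℤ \ (-25/4, 7/6))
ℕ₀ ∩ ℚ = ℕ₀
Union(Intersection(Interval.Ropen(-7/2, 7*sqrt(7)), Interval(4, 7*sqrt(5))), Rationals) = Union(Interval(4, 7*sqrt(5)), Rationals)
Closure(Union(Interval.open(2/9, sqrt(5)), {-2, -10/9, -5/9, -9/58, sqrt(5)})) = Union({-2, -10/9, -5/9, -9/58}, Interval(2/9, sqrt(5)))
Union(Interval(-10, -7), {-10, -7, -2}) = Union({-2}, Interval(-10, -7))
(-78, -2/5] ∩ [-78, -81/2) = (-78, -81/2)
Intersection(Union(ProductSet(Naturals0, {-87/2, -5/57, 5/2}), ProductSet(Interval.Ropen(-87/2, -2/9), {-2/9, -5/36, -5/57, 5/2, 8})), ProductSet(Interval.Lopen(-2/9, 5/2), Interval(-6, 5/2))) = ProductSet(Range(0, 3, 1), {-5/57, 5/2})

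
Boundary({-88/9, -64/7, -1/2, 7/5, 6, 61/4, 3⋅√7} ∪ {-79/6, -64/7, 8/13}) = {-79/6, -88/9, -64/7, -1/2, 8/13, 7/5, 6, 61/4, 3⋅√7}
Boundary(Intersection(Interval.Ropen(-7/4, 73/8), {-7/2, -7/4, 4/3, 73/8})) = {-7/4, 4/3}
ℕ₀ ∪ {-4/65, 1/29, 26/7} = {-4/65, 1/29, 26/7} ∪ ℕ₀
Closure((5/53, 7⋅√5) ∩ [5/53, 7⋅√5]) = [5/53, 7⋅√5]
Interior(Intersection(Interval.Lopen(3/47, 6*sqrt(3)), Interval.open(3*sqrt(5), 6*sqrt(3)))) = Interval.open(3*sqrt(5), 6*sqrt(3))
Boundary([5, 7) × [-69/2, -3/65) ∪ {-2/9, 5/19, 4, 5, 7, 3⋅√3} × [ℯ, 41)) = ({5, 7} × [-69/2, -3/65]) ∪ ([5, 7] × {-69/2, -3/65}) ∪ ({-2/9, 5/19, 4, 5, 7, 3⋅√3} × [ℯ, 41])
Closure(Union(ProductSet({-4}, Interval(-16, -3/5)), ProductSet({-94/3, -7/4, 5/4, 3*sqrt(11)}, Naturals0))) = Union(ProductSet({-4}, Interval(-16, -3/5)), ProductSet({-94/3, -7/4, 5/4, 3*sqrt(11)}, Naturals0))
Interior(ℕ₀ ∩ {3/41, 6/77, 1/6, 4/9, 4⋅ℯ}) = ∅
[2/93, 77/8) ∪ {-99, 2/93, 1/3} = {-99} ∪ [2/93, 77/8)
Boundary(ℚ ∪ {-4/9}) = ℝ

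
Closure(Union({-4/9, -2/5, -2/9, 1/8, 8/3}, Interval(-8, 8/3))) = Interval(-8, 8/3)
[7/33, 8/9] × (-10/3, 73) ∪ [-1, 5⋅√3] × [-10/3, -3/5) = ([7/33, 8/9] × (-10/3, 73)) ∪ ([-1, 5⋅√3] × [-10/3, -3/5))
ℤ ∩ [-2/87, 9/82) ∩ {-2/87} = ∅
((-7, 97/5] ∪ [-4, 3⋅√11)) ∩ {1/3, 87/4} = {1/3}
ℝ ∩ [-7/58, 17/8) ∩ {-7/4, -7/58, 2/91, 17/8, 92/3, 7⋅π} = {-7/58, 2/91}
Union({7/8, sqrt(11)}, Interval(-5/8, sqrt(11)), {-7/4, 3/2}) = Union({-7/4}, Interval(-5/8, sqrt(11)))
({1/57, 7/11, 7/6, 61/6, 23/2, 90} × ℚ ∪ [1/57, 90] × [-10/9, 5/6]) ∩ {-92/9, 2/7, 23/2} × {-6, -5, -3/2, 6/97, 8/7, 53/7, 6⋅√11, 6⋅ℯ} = ({2/7, 23/2} × {6/97}) ∪ ({23/2} × {-6, -5, -3/2, 6/97, 8/7, 53/7})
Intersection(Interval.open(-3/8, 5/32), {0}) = {0}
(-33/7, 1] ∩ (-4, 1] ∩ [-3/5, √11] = [-3/5, 1]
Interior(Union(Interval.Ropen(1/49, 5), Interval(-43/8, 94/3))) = Interval.open(-43/8, 94/3)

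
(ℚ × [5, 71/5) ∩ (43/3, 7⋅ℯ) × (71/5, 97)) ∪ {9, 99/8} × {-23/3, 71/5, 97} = {9, 99/8} × {-23/3, 71/5, 97}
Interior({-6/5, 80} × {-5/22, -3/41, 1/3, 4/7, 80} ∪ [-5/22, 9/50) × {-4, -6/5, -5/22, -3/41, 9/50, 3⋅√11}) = ∅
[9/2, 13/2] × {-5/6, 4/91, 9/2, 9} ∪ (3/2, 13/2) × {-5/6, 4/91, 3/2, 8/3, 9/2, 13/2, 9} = ([9/2, 13/2] × {-5/6, 4/91, 9/2, 9}) ∪ ((3/2, 13/2) × {-5/6, 4/91, 3/2, 8/3, 9/2, 13/2, 9})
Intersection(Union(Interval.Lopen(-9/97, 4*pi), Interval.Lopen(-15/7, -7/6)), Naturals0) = Range(0, 13, 1)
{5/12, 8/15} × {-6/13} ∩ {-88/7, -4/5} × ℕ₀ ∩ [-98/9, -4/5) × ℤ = ∅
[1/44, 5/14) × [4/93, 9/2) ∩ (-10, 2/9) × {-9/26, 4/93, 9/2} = [1/44, 2/9) × {4/93}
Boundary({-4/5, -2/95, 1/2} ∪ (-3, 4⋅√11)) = {-3, 4⋅√11}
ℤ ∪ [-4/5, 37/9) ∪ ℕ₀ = ℤ ∪ [-4/5, 37/9)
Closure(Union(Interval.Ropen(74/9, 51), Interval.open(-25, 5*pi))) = Interval(-25, 51)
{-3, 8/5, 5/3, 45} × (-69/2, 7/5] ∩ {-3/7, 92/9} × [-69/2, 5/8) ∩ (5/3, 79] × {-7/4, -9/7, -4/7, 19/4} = ∅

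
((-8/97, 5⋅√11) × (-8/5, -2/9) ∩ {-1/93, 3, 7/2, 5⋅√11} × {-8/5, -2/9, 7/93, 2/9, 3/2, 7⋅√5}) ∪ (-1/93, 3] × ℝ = (-1/93, 3] × ℝ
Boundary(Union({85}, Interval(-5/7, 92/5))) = {-5/7, 92/5, 85}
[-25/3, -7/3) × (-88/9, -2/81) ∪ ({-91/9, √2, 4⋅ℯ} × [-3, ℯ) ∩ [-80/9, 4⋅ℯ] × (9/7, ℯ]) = ([-25/3, -7/3) × (-88/9, -2/81)) ∪ ({√2, 4⋅ℯ} × (9/7, ℯ))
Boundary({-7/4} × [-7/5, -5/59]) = {-7/4} × [-7/5, -5/59]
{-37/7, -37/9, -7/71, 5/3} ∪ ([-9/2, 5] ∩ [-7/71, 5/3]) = {-37/7, -37/9} ∪ [-7/71, 5/3]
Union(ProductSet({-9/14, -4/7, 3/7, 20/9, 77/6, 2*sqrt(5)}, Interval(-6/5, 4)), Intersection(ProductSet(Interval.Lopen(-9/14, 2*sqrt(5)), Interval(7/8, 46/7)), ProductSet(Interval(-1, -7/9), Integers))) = ProductSet({-9/14, -4/7, 3/7, 20/9, 77/6, 2*sqrt(5)}, Interval(-6/5, 4))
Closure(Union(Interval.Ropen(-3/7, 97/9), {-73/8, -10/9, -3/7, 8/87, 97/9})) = Union({-73/8, -10/9}, Interval(-3/7, 97/9))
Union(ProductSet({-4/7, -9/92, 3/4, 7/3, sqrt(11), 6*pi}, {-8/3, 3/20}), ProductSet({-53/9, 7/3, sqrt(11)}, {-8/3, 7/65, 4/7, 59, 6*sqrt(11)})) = Union(ProductSet({-53/9, 7/3, sqrt(11)}, {-8/3, 7/65, 4/7, 59, 6*sqrt(11)}), ProductSet({-4/7, -9/92, 3/4, 7/3, sqrt(11), 6*pi}, {-8/3, 3/20}))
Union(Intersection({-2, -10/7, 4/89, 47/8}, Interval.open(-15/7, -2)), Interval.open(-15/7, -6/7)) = Interval.open(-15/7, -6/7)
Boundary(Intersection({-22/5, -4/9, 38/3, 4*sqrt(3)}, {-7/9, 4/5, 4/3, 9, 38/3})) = {38/3}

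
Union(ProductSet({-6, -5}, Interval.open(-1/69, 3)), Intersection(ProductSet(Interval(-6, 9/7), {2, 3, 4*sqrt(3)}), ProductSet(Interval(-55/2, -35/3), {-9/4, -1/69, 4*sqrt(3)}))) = ProductSet({-6, -5}, Interval.open(-1/69, 3))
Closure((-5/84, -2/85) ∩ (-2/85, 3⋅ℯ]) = ∅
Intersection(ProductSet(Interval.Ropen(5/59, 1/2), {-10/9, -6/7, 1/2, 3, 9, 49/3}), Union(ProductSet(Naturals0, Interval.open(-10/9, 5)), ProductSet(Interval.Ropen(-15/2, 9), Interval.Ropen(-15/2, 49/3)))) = ProductSet(Interval.Ropen(5/59, 1/2), {-10/9, -6/7, 1/2, 3, 9})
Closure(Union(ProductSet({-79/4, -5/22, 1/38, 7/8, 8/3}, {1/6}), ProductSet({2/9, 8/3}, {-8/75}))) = Union(ProductSet({2/9, 8/3}, {-8/75}), ProductSet({-79/4, -5/22, 1/38, 7/8, 8/3}, {1/6}))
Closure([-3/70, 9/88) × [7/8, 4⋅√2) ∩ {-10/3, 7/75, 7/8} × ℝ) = {7/75} × [7/8, 4⋅√2]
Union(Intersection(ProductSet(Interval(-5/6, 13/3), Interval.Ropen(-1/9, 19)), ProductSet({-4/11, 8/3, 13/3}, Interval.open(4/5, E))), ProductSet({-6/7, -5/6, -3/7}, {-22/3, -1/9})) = Union(ProductSet({-6/7, -5/6, -3/7}, {-22/3, -1/9}), ProductSet({-4/11, 8/3, 13/3}, Interval.open(4/5, E)))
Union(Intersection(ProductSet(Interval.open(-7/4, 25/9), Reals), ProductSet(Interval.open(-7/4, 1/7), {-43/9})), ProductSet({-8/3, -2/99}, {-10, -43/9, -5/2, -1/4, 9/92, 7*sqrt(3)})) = Union(ProductSet({-8/3, -2/99}, {-10, -43/9, -5/2, -1/4, 9/92, 7*sqrt(3)}), ProductSet(Interval.open(-7/4, 1/7), {-43/9}))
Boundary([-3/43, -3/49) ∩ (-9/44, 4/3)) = {-3/43, -3/49}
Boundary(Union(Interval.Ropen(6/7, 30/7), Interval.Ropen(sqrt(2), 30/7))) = {6/7, 30/7}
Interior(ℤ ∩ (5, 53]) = ∅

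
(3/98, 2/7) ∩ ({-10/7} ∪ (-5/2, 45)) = (3/98, 2/7)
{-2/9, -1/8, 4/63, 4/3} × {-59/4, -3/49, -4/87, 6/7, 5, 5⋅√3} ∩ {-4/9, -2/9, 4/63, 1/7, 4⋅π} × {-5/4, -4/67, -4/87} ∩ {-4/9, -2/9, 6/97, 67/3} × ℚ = {-2/9} × {-4/87}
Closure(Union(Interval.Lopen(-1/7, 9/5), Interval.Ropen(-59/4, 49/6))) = Interval(-59/4, 49/6)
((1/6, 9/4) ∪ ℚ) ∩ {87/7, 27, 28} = {87/7, 27, 28}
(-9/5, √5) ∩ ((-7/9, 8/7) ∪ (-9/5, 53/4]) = (-9/5, √5)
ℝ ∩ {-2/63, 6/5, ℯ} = {-2/63, 6/5, ℯ}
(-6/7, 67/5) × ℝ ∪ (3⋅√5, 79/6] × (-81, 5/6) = (-6/7, 67/5) × ℝ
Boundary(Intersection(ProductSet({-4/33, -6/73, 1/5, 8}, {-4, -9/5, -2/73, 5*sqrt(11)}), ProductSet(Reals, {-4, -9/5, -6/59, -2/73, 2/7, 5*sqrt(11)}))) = ProductSet({-4/33, -6/73, 1/5, 8}, {-4, -9/5, -2/73, 5*sqrt(11)})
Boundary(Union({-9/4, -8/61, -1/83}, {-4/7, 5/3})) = {-9/4, -4/7, -8/61, -1/83, 5/3}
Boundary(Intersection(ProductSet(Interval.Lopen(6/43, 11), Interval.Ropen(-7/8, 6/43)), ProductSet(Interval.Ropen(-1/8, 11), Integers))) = ProductSet(Interval(6/43, 11), Range(0, 1, 1))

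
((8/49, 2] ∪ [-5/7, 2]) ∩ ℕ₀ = {0, 1, 2}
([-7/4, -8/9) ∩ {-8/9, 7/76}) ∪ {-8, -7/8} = {-8, -7/8}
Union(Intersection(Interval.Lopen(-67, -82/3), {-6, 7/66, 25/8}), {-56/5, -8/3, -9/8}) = {-56/5, -8/3, -9/8}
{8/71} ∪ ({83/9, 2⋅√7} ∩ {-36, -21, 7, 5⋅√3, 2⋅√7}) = {8/71, 2⋅√7}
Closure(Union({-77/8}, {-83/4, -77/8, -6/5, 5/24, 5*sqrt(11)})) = {-83/4, -77/8, -6/5, 5/24, 5*sqrt(11)}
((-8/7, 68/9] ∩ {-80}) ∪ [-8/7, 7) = [-8/7, 7)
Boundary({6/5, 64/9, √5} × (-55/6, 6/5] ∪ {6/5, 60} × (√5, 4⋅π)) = ({6/5, 64/9, √5} × [-55/6, 6/5]) ∪ ({6/5, 60} × [√5, 4⋅π])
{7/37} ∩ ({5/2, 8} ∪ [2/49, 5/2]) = {7/37}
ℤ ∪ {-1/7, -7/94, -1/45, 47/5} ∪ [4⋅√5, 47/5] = ℤ ∪ {-1/7, -7/94, -1/45} ∪ [4⋅√5, 47/5]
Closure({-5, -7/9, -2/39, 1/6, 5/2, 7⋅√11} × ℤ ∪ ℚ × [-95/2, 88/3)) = (ℝ × [-95/2, 88/3]) ∪ ({-5, -7/9, -2/39, 1/6, 5/2, 7⋅√11} × ℤ)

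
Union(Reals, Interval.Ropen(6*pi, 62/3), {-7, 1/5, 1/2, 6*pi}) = Interval(-oo, oo)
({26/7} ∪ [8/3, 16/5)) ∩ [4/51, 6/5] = ∅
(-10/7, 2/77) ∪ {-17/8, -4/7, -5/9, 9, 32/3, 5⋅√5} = {-17/8, 9, 32/3, 5⋅√5} ∪ (-10/7, 2/77)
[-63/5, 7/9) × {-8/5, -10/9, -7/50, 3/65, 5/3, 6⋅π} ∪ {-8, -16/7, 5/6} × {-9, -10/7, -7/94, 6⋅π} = ({-8, -16/7, 5/6} × {-9, -10/7, -7/94, 6⋅π}) ∪ ([-63/5, 7/9) × {-8/5, -10/9, -7/50, 3/65, 5/3, 6⋅π})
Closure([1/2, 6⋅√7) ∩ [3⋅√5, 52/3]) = [3⋅√5, 6⋅√7]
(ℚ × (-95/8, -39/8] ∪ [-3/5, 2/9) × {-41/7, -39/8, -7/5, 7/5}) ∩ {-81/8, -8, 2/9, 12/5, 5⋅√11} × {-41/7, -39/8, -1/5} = {-81/8, -8, 2/9, 12/5} × {-41/7, -39/8}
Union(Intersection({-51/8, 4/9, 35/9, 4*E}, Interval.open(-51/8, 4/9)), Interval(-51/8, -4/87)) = Interval(-51/8, -4/87)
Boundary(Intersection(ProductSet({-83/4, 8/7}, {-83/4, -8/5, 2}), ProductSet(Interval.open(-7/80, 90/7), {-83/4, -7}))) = ProductSet({8/7}, {-83/4})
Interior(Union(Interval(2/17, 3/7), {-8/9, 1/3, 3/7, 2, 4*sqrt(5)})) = Interval.open(2/17, 3/7)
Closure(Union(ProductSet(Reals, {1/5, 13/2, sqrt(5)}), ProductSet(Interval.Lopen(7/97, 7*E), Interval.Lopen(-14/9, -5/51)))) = Union(ProductSet({7/97, 7*E}, Interval(-14/9, -5/51)), ProductSet(Interval(7/97, 7*E), {-14/9, -5/51}), ProductSet(Interval.Lopen(7/97, 7*E), Interval.Lopen(-14/9, -5/51)), ProductSet(Reals, {1/5, 13/2, sqrt(5)}))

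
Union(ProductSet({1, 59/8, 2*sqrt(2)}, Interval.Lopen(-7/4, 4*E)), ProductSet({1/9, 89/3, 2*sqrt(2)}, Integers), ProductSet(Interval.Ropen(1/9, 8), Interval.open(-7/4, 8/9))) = Union(ProductSet({1/9, 89/3, 2*sqrt(2)}, Integers), ProductSet({1, 59/8, 2*sqrt(2)}, Interval.Lopen(-7/4, 4*E)), ProductSet(Interval.Ropen(1/9, 8), Interval.open(-7/4, 8/9)))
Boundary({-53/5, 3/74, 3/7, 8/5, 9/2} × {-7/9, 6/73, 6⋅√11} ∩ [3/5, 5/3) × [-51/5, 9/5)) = {8/5} × {-7/9, 6/73}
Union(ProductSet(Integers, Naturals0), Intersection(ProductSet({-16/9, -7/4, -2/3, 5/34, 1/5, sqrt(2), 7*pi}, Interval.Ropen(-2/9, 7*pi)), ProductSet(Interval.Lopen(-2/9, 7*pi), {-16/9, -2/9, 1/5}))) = Union(ProductSet({5/34, 1/5, sqrt(2), 7*pi}, {-2/9, 1/5}), ProductSet(Integers, Naturals0))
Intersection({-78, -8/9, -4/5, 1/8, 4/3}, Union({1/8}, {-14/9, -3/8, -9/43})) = {1/8}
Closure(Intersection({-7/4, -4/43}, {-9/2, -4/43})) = {-4/43}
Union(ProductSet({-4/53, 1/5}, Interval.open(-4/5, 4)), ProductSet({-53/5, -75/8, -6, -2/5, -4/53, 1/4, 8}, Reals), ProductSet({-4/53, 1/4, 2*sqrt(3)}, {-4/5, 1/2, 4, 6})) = Union(ProductSet({-4/53, 1/5}, Interval.open(-4/5, 4)), ProductSet({-4/53, 1/4, 2*sqrt(3)}, {-4/5, 1/2, 4, 6}), ProductSet({-53/5, -75/8, -6, -2/5, -4/53, 1/4, 8}, Reals))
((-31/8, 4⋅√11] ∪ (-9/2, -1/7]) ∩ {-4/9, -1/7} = {-4/9, -1/7}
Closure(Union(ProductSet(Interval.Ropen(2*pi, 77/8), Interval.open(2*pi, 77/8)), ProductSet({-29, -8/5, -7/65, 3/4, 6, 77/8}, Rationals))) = Union(ProductSet({77/8, 2*pi}, Interval(2*pi, 77/8)), ProductSet({-29, -8/5, -7/65, 3/4, 6, 77/8}, Reals), ProductSet(Interval(2*pi, 77/8), {77/8, 2*pi}), ProductSet(Interval.Ropen(2*pi, 77/8), Interval.open(2*pi, 77/8)))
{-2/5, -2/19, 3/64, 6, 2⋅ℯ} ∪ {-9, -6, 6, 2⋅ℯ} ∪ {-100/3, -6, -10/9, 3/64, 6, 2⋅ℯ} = {-100/3, -9, -6, -10/9, -2/5, -2/19, 3/64, 6, 2⋅ℯ}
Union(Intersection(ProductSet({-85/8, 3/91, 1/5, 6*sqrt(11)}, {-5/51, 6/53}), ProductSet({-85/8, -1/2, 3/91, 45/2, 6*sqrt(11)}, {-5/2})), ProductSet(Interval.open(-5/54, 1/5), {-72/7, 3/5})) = ProductSet(Interval.open(-5/54, 1/5), {-72/7, 3/5})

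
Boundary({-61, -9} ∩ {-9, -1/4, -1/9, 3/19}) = {-9}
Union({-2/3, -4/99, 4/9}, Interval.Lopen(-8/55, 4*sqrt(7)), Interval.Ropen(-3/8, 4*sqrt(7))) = Union({-2/3}, Interval(-3/8, 4*sqrt(7)))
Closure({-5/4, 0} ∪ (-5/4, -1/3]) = [-5/4, -1/3] ∪ {0}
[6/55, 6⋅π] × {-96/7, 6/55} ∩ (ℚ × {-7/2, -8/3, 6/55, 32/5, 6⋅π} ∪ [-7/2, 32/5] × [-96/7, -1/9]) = ([6/55, 32/5] × {-96/7}) ∪ ((ℚ ∩ [6/55, 6⋅π]) × {6/55})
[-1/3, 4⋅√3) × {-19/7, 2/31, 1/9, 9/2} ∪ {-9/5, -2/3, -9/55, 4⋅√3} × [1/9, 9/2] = ({-9/5, -2/3, -9/55, 4⋅√3} × [1/9, 9/2]) ∪ ([-1/3, 4⋅√3) × {-19/7, 2/31, 1/9, 9/2})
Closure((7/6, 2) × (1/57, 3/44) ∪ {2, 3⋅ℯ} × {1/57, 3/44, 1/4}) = ({7/6, 2} × [1/57, 3/44]) ∪ ([7/6, 2] × {1/57, 3/44}) ∪ ({2, 3⋅ℯ} × {1/57, 3/44, 1/4}) ∪ ((7/6, 2) × (1/57, 3/44))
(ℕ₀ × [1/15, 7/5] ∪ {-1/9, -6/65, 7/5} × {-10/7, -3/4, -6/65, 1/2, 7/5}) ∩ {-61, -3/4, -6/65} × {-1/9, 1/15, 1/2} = {-6/65} × {1/2}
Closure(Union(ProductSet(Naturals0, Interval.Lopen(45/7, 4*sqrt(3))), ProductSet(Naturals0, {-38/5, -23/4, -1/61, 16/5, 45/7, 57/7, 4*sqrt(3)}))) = ProductSet(Naturals0, Union({-38/5, -23/4, -1/61, 16/5, 57/7}, Interval(45/7, 4*sqrt(3))))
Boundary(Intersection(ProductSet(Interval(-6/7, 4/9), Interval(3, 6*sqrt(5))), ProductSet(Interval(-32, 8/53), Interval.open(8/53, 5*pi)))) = Union(ProductSet({-6/7, 8/53}, Interval(3, 6*sqrt(5))), ProductSet(Interval(-6/7, 8/53), {3, 6*sqrt(5)}))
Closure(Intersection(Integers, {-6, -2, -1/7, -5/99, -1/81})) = {-6, -2}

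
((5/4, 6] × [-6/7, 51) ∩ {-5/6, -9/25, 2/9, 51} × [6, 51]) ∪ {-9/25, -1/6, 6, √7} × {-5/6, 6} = {-9/25, -1/6, 6, √7} × {-5/6, 6}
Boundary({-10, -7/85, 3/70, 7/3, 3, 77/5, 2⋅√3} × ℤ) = {-10, -7/85, 3/70, 7/3, 3, 77/5, 2⋅√3} × ℤ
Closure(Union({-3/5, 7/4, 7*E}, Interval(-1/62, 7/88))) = Union({-3/5, 7/4, 7*E}, Interval(-1/62, 7/88))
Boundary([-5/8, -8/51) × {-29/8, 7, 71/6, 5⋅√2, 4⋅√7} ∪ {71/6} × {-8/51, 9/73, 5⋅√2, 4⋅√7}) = ({71/6} × {-8/51, 9/73, 5⋅√2, 4⋅√7}) ∪ ([-5/8, -8/51] × {-29/8, 7, 71/6, 5⋅√2, 4⋅√7})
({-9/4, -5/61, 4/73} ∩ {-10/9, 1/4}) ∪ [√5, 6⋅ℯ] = [√5, 6⋅ℯ]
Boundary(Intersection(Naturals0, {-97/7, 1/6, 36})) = {36}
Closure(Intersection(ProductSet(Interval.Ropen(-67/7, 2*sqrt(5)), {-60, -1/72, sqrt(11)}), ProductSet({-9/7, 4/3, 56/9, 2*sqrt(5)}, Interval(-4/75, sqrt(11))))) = ProductSet({-9/7, 4/3}, {-1/72, sqrt(11)})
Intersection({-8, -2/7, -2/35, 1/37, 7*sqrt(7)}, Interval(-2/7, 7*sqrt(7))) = {-2/7, -2/35, 1/37, 7*sqrt(7)}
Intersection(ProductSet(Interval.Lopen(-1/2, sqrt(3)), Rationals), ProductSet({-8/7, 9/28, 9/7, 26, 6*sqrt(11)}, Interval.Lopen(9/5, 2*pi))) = ProductSet({9/28, 9/7}, Intersection(Interval.Lopen(9/5, 2*pi), Rationals))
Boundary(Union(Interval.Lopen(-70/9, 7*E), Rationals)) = Union(Interval(-oo, -70/9), Interval(7*E, oo))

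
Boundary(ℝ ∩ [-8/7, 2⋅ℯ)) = {-8/7, 2⋅ℯ}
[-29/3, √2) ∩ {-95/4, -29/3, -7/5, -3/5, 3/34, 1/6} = {-29/3, -7/5, -3/5, 3/34, 1/6}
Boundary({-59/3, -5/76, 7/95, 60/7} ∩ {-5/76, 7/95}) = {-5/76, 7/95}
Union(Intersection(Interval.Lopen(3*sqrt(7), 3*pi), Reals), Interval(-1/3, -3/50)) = Union(Interval(-1/3, -3/50), Interval.Lopen(3*sqrt(7), 3*pi))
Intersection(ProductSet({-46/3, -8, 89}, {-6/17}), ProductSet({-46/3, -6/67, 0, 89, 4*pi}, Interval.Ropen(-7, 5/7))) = ProductSet({-46/3, 89}, {-6/17})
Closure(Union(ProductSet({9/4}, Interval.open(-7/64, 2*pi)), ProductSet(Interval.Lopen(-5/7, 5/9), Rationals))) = Union(ProductSet({9/4}, Interval(-7/64, 2*pi)), ProductSet(Interval(-5/7, 5/9), Reals))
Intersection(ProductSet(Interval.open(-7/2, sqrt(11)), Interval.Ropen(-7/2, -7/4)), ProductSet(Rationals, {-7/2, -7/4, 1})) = ProductSet(Intersection(Interval.open(-7/2, sqrt(11)), Rationals), {-7/2})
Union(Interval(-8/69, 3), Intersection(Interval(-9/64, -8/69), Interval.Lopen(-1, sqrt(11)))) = Interval(-9/64, 3)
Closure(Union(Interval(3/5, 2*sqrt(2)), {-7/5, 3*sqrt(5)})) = Union({-7/5, 3*sqrt(5)}, Interval(3/5, 2*sqrt(2)))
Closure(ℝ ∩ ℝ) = ℝ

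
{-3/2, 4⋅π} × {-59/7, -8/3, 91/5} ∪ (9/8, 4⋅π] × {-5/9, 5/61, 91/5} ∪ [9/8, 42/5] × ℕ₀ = ([9/8, 42/5] × ℕ₀) ∪ ({-3/2, 4⋅π} × {-59/7, -8/3, 91/5}) ∪ ((9/8, 4⋅π] × {-5/9, 5/61, 91/5})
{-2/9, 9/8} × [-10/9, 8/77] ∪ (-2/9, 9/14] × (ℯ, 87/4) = ({-2/9, 9/8} × [-10/9, 8/77]) ∪ ((-2/9, 9/14] × (ℯ, 87/4))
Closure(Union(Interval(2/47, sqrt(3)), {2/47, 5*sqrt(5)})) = Union({5*sqrt(5)}, Interval(2/47, sqrt(3)))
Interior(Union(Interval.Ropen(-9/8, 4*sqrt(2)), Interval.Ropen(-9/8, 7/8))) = Interval.open(-9/8, 4*sqrt(2))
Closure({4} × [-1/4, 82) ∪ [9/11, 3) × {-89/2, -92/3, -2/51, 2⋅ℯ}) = ({4} × [-1/4, 82]) ∪ ([9/11, 3] × {-89/2, -92/3, -2/51, 2⋅ℯ})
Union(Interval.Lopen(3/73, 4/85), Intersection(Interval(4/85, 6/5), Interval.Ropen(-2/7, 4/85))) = Interval.Lopen(3/73, 4/85)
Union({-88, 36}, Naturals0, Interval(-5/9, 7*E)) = Union({-88}, Interval(-5/9, 7*E), Naturals0)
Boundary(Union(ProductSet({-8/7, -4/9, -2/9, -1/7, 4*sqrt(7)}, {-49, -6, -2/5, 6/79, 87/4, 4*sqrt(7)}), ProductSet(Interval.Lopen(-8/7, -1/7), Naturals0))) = Union(ProductSet({-8/7, -4/9, -2/9, -1/7, 4*sqrt(7)}, {-49, -6, -2/5, 6/79, 87/4, 4*sqrt(7)}), ProductSet(Interval(-8/7, -1/7), Naturals0))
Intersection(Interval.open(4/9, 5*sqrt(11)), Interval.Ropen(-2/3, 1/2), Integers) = EmptySet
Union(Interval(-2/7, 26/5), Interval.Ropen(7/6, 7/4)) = Interval(-2/7, 26/5)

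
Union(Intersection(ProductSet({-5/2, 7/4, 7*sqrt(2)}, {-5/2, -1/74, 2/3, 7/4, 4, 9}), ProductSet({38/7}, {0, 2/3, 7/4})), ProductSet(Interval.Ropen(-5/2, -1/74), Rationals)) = ProductSet(Interval.Ropen(-5/2, -1/74), Rationals)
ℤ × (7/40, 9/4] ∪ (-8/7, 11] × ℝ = (ℤ × (7/40, 9/4]) ∪ ((-8/7, 11] × ℝ)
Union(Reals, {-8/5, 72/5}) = Reals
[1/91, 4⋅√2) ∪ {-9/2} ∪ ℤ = ℤ ∪ {-9/2} ∪ [1/91, 4⋅√2)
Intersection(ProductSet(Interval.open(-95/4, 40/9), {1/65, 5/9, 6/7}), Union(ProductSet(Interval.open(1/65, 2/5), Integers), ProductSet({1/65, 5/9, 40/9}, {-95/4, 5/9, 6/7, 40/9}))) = ProductSet({1/65, 5/9}, {5/9, 6/7})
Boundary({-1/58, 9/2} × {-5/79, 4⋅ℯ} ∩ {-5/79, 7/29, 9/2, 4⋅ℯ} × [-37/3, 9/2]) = {9/2} × {-5/79}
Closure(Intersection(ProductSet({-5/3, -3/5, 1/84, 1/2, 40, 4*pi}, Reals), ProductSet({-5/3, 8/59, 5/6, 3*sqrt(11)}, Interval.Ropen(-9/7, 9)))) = ProductSet({-5/3}, Interval(-9/7, 9))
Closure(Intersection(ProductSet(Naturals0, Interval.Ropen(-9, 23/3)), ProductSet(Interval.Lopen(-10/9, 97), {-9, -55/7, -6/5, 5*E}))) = ProductSet(Range(0, 98, 1), {-9, -55/7, -6/5})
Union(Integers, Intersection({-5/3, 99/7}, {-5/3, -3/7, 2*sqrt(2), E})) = Union({-5/3}, Integers)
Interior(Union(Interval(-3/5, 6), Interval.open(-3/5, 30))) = Interval.open(-3/5, 30)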